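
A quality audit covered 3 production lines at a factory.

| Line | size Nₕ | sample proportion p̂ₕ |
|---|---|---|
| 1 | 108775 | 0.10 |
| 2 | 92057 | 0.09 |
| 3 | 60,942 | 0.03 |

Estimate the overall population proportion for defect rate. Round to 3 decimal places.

0.080

Wₕ = Nₕ/N with N = 261774: 0.4155, 0.3517, 0.2328.
p̂_st = 0.4155·0.10 + 0.3517·0.09 + 0.2328·0.03 ≈ 0.08019... → 0.080.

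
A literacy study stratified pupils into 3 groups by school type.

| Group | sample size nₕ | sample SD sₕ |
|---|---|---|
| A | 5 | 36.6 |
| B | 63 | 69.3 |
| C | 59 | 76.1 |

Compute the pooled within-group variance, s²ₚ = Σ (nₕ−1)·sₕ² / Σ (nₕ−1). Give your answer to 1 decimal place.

A: (5−1)·36.6² = 4·1339.56 = 5358.24
B: (63−1)·69.3² = 62·4802.49 = 297754.38
C: (59−1)·76.1² = 58·5791.21 = 335890.18
Numerator = 639002.8; denominator = Σ(nₕ−1) = 124.
s²ₚ = 639002.8/124 = 5153.248... → 5153.2.

5153.2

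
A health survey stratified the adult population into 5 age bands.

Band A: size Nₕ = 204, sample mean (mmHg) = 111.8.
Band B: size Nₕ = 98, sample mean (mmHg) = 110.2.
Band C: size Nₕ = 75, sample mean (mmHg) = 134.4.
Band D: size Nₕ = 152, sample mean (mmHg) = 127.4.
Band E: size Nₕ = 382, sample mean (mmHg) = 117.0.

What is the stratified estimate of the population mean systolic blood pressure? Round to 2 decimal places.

118.27

N = 204 + 98 + 75 + 152 + 382 = 911.
The stratified mean weights each stratum mean by its population share Nₕ/N.
Σ Nₕx̄ₕ = 204·111.8 + 98·110.2 + 75·134.4 + 152·127.4 + 382·117.0 = 22807.2 + 10799.6 + 10080 + 19364.8 + 44694 = 107745.6.
Divide by N: 107745.6 / 911 = 118.2718... → 118.27.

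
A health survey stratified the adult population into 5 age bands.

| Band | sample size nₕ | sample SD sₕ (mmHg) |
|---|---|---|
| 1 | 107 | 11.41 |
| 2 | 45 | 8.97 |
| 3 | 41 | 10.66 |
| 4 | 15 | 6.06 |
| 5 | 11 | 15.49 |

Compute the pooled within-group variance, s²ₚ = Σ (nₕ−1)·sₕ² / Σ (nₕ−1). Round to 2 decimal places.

Degrees of freedom: 106 + 44 + 40 + 14 + 10 = 214.
Σ(nₕ−1)sₕ² = 106·130.1881 + 44·80.4609 + 40·113.6356 + 14·36.7236 + 10·239.9401 = 24799.1736.
s²ₚ = 24799.1736 / 214 = 115.8840... → 115.88.

115.88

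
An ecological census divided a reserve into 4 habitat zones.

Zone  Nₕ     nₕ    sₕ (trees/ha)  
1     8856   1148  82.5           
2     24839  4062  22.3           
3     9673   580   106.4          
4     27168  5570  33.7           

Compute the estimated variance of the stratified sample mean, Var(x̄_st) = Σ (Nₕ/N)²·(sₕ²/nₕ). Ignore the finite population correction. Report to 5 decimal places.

0.50596

N = 70536; Wₕ = Nₕ/N.
zone 1: (8856/70536)²·82.5²/1148 = 0.09345866
zone 2: (24839/70536)²·22.3²/4062 = 0.01518156
zone 3: (9673/70536)²·106.4²/580 = 0.36707599
zone 4: (27168/70536)²·33.7²/5570 = 0.03024811
Sum = 0.50596433 → 0.50596.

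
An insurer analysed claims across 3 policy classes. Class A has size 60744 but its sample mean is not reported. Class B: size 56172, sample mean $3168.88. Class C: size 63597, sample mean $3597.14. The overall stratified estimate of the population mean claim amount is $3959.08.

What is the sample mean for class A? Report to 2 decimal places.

N = 60744 + 56172 + 63597 = 180513.
Overall total = μ·N = 3959.08·180513 = 714665408.04.
Subtract the known strata: 56172·3168.88 + 63597·3597.14 = 406769639.94.
Remaining total for class A: 714665408.04 − 406769639.94 = 307895768.1.
Divide by its size: 307895768.1 / 60744 = 5068.7437... → 5068.74.

5068.74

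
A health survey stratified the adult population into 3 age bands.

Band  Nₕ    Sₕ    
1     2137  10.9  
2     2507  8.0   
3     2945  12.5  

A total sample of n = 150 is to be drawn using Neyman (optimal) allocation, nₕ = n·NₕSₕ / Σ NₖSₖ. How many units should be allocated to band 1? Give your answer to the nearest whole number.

1: NₕSₕ = 2137·10.9 = 23293.3
2: NₕSₕ = 2507·8.0 = 20056
3: NₕSₕ = 2945·12.5 = 36812.5
Σ NₕSₕ = 80161.8.
n_1 = 150·23293.3/80161.8 = 43.587... → 44.

44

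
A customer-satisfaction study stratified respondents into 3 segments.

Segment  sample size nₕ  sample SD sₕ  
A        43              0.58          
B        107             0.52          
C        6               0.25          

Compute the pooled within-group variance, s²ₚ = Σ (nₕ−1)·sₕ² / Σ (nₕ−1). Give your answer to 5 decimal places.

A: (43−1)·0.58² = 42·0.3364 = 14.1288
B: (107−1)·0.52² = 106·0.2704 = 28.6624
C: (6−1)·0.25² = 5·0.0625 = 0.3125
Numerator = 43.1037; denominator = Σ(nₕ−1) = 153.
s²ₚ = 43.1037/153 = 0.2817235... → 0.28172.

0.28172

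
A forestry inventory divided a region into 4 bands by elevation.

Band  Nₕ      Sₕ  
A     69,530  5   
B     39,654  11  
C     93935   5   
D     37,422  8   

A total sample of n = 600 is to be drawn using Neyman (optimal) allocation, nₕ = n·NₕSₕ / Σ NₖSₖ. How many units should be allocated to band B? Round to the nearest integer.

169

A: NₕSₕ = 69530·5 = 347650
B: NₕSₕ = 39654·11 = 436194
C: NₕSₕ = 93935·5 = 469675
D: NₕSₕ = 37422·8 = 299376
Σ NₕSₕ = 1552895.
n_B = 600·436194/1552895 = 168.535... → 169.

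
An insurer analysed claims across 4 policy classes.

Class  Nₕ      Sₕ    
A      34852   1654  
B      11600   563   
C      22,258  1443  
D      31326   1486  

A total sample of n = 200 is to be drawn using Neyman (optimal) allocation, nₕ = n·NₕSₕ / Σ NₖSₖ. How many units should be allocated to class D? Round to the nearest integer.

65

A: NₕSₕ = 34852·1654 = 57645208
B: NₕSₕ = 11600·563 = 6530800
C: NₕSₕ = 22258·1443 = 32118294
D: NₕSₕ = 31326·1486 = 46550436
Σ NₕSₕ = 142844738.
n_D = 200·46550436/142844738 = 65.176... → 65.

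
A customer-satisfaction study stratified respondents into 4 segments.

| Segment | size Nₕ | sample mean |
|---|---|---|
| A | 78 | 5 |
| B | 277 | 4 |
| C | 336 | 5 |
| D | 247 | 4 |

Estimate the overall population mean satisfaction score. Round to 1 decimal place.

4.4

N = 78 + 277 + 336 + 247 = 938.
The stratified mean weights each stratum mean by its population share Nₕ/N.
Σ Nₕx̄ₕ = 78·5 + 277·4 + 336·5 + 247·4 = 390 + 1108 + 1680 + 988 = 4166.
Divide by N: 4166 / 938 = 4.441... → 4.4.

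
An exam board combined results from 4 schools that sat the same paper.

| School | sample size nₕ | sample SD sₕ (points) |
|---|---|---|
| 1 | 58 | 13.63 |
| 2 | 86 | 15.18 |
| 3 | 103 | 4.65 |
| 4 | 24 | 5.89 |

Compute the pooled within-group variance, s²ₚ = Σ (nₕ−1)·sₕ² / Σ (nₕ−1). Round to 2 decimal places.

Degrees of freedom: 57 + 85 + 102 + 23 = 267.
Σ(nₕ−1)sₕ² = 57·185.7769 + 85·230.4324 + 102·21.6225 + 23·34.6921 = 33179.4506.
s²ₚ = 33179.4506 / 267 = 124.2676... → 124.27.

124.27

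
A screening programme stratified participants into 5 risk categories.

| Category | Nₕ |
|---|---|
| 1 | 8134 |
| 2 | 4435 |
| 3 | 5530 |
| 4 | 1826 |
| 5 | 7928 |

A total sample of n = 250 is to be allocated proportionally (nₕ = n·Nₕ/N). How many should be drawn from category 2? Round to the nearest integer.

40

Share of category 2 = 4435/27853 = 0.15923.
Allocate 250 × 0.15923 = 39.807... → 40.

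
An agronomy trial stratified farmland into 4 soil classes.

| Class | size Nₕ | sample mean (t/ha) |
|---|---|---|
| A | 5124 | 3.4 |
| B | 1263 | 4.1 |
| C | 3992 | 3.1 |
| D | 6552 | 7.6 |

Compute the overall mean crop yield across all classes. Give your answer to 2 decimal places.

5.01

N = 16931; weights Wₕ = Nₕ/N = (0.3026, 0.0746, 0.2358, 0.3870).
x̄_st = Σ Wₕ·x̄ₕ = 0.3026·3.4 + 0.0746·4.1 + 0.2358·3.1 + 0.3870·7.6 ≈ 5.0068...
→ 5.01.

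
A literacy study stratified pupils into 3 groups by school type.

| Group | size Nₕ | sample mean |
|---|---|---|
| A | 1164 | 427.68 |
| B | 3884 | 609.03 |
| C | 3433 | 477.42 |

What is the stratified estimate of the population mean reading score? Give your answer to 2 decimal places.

N = 1164 + 3884 + 3433 = 8481.
The stratified mean weights each stratum mean by its population share Nₕ/N.
Σ Nₕx̄ₕ = 1164·427.68 + 3884·609.03 + 3433·477.42 = 497819.52 + 2365472.52 + 1638982.86 = 4502274.9.
Divide by N: 4502274.9 / 8481 = 530.8660... → 530.87.

530.87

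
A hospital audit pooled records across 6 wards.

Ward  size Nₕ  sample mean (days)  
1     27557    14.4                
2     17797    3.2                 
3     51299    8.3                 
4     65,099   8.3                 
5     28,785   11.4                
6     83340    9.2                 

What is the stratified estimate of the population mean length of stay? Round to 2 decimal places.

N = 27557 + 17797 + 51299 + 65099 + 28785 + 83340 = 273877.
The stratified mean weights each stratum mean by its population share Nₕ/N.
Σ Nₕx̄ₕ = 27557·14.4 + 17797·3.2 + 51299·8.3 + 65099·8.3 + 28785·11.4 + 83340·9.2 = 396820.8 + 56950.4 + 425781.7 + 540321.7 + 328149 + 766728 = 2514751.6.
Divide by N: 2514751.6 / 273877 = 9.1820... → 9.18.

9.18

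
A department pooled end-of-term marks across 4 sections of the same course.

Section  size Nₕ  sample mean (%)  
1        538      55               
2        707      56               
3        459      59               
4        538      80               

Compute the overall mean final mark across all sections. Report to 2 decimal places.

N = 2242; weights Wₕ = Nₕ/N = (0.2400, 0.3153, 0.2047, 0.2400).
x̄_st = Σ Wₕ·x̄ₕ = 0.2400·55 + 0.3153·56 + 0.2047·59 + 0.2400·80 ≈ 62.1334...
→ 62.13.

62.13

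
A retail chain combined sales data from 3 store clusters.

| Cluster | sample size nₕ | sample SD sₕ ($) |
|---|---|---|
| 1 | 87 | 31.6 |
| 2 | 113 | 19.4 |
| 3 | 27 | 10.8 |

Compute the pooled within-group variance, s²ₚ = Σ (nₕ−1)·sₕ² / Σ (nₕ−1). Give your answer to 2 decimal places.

585.09

1: (87−1)·31.6² = 86·998.56 = 85876.16
2: (113−1)·19.4² = 112·376.36 = 42152.32
3: (27−1)·10.8² = 26·116.64 = 3032.64
Numerator = 131061.12; denominator = Σ(nₕ−1) = 224.
s²ₚ = 131061.12/224 = 585.0943... → 585.09.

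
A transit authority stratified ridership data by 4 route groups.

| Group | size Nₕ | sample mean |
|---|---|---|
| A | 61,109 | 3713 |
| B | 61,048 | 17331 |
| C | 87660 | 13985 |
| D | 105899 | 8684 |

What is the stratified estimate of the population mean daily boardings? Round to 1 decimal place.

N = 315716; weights Wₕ = Nₕ/N = (0.1936, 0.1934, 0.2777, 0.3354).
x̄_st = Σ Wₕ·x̄ₕ = 0.1936·3713 + 0.1934·17331 + 0.2777·13985 + 0.3354·8684 ≈ 10865.691...
→ 10865.7.

10865.7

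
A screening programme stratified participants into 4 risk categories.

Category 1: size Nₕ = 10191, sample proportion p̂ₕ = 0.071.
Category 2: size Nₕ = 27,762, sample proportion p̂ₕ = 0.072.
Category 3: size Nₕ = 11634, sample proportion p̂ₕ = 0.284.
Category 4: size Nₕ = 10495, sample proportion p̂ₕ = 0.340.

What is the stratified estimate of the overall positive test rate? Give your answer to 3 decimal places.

0.160

Wₕ = Nₕ/N with N = 60082: 0.1696, 0.4621, 0.1936, 0.1747.
p̂_st = 0.1696·0.071 + 0.4621·0.072 + 0.1936·0.284 + 0.1747·0.340 ≈ 0.15969... → 0.160.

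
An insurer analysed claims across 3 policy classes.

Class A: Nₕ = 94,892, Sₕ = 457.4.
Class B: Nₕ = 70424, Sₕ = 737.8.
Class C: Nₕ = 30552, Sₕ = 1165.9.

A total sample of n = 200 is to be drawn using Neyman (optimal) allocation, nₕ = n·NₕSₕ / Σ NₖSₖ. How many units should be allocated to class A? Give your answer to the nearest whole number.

66

Σ NₕSₕ = 94892·457.4 + 70424·737.8 + 30552·1165.9 = 130983004.8.
Share for A: 43403600.8/130983004.8 = 0.33137.
n_A = 200 × 0.33137 = 66.274... → 66.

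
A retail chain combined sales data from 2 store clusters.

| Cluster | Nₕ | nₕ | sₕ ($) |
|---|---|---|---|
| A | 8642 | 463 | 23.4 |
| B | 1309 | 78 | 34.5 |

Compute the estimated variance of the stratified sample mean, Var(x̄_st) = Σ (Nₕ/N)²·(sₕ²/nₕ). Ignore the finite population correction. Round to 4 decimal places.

N = 9951. Term for each stratum: Wₕ²sₕ²/nₕ.
Var(x̄_st) = 0.8919609 + 0.2640520 = 1.1560128 → 1.1560.

1.1560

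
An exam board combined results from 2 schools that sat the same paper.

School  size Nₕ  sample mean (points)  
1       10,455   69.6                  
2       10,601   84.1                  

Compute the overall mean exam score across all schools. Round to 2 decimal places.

x̄_st = (Σ Nₕx̄ₕ) / (Σ Nₕ) = (10455·69.6 + 10601·84.1) / 21056
= 1619212.1 / 21056 = 76.9003... → 76.90.

76.90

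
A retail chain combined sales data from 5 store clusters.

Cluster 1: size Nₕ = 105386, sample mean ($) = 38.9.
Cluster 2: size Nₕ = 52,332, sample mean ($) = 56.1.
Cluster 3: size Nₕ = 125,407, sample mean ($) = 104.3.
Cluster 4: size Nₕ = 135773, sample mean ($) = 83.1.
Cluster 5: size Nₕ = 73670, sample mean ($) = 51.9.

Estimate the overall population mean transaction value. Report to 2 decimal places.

71.51

N = 105386 + 52332 + 125407 + 135773 + 73670 = 492568.
Weight each subgroup mean by Nₕ/N and sum.
Σ Nₕx̄ₕ = 105386·38.9 + 52332·56.1 + 125407·104.3 + 135773·83.1 + 73670·51.9 = 4099515.4 + 2935825.2 + 13079950.1 + 11282736.3 + 3823473 = 35221500.
Divide by N: 35221500 / 492568 = 71.5059... → 71.51.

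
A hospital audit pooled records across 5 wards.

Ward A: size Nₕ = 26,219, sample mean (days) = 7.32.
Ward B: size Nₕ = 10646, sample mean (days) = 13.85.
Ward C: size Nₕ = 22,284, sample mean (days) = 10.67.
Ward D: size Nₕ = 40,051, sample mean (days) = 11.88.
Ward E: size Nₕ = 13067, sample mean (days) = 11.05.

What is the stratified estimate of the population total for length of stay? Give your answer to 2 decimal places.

A: 26219·7.32 = 191923.08
B: 10646·13.85 = 147447.1
C: 22284·10.67 = 237770.28
D: 40051·11.88 = 475805.88
E: 13067·11.05 = 144390.35
τ̂ = Σ Nₕx̄ₕ = 1197336.69.

1197336.69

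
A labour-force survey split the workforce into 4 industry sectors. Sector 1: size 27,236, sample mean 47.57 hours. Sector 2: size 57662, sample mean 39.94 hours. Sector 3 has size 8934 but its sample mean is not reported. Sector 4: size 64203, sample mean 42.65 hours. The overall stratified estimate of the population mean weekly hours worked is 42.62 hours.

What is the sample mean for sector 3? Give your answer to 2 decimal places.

44.61

Σ Nₕx̄ₕ = N·μ, so 8934·x̄_3 = 158035·42.62 − (27236·47.57 + 57662·39.94 + 64203·42.65).
= 6735451.7 − 6336894.75 = 398556.95.
x̄_3 = 398556.95 / 8934 = 44.6113... → 44.61.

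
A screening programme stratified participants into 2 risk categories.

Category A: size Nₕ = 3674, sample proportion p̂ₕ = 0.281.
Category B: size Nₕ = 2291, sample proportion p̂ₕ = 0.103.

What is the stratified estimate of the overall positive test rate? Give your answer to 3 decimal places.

0.213

N = 3674 + 2291 = 5965.
Overall proportion = Σ (Nₕ/N)·p̂ₕ.
Σ Nₕp̂ₕ = 1032.394 + 235.973 = 1268.367.
1268.367 / 5965 = 0.21263... → 0.213.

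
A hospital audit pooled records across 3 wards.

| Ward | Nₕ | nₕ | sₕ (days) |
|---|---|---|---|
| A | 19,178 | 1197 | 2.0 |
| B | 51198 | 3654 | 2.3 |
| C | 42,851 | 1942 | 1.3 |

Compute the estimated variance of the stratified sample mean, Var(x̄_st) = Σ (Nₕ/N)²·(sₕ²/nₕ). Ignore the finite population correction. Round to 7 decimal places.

0.0005165

N = 113227; Wₕ = Nₕ/N.
ward A: (19178/113227)²·2.0²/1197 = 0.0000958677
ward B: (51198/113227)²·2.3²/3654 = 0.0002960010
ward C: (42851/113227)²·1.3²/1942 = 0.0001246406
Sum = 0.0005165093 → 0.0005165.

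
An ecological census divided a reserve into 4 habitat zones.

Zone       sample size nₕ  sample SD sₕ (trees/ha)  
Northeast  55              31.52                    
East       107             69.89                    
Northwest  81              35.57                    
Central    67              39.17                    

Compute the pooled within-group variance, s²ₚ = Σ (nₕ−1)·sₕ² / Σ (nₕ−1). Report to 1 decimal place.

Degrees of freedom: 54 + 106 + 80 + 66 = 306.
Σ(nₕ−1)sₕ² = 54·993.5104 + 106·4884.6121 + 80·1265.2249 + 66·1534.2889 = 773899.5036.
s²ₚ = 773899.5036 / 306 = 2529.083... → 2529.1.

2529.1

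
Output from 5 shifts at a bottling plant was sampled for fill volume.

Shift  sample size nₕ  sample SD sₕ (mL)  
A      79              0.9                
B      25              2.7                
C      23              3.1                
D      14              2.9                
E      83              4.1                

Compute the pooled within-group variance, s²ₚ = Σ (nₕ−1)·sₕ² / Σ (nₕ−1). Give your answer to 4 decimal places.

A: (79−1)·0.9² = 78·0.81 = 63.18
B: (25−1)·2.7² = 24·7.29 = 174.96
C: (23−1)·3.1² = 22·9.61 = 211.42
D: (14−1)·2.9² = 13·8.41 = 109.33
E: (83−1)·4.1² = 82·16.81 = 1378.42
Numerator = 1937.31; denominator = Σ(nₕ−1) = 219.
s²ₚ = 1937.31/219 = 8.846164... → 8.8462.

8.8462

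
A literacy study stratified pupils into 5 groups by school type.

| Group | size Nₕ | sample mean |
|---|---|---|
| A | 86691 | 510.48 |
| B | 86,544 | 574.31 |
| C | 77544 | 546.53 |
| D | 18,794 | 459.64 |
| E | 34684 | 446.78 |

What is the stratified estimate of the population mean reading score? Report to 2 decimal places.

N = 304257; weights Wₕ = Nₕ/N = (0.2849, 0.2844, 0.2549, 0.0618, 0.1140).
x̄_st = Σ Wₕ·x̄ₕ = 0.2849·510.48 + 0.2844·574.31 + 0.2549·546.53 + 0.0618·459.64 + 0.1140·446.78 ≈ 527.4220...
→ 527.42.

527.42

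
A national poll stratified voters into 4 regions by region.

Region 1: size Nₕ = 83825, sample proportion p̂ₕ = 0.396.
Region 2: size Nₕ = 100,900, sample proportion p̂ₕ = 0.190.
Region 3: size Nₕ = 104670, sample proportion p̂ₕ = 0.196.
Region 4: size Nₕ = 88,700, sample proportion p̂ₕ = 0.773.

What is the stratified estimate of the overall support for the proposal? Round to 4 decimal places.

N = 83825 + 100900 + 104670 + 88700 = 378095.
Overall proportion = Σ (Nₕ/N)·p̂ₕ.
Σ Nₕp̂ₕ = 33194.7 + 19171 + 20515.32 + 68565.1 = 141446.12.
141446.12 / 378095 = 0.374102... → 0.3741.

0.3741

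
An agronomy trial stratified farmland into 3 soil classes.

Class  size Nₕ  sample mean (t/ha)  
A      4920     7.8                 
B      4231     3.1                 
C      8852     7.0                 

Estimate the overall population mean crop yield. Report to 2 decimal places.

6.30

x̄_st = (Σ Nₕx̄ₕ) / (Σ Nₕ) = (4920·7.8 + 4231·3.1 + 8852·7.0) / 18003
= 113456.1 / 18003 = 6.3021... → 6.30.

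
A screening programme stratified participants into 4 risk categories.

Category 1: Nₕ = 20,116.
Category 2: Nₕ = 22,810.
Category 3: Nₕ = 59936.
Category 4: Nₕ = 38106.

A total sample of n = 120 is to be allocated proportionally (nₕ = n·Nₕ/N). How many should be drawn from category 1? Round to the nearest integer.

17

N = 20116 + 22810 + 59936 + 38106 = 140968.
n_1 = 120·20116/140968 = 17.124... → 17.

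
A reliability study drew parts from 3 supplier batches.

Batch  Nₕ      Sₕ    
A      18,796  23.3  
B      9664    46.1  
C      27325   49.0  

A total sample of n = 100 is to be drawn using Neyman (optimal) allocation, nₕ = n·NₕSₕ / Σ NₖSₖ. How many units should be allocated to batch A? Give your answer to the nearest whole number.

20

A: NₕSₕ = 18796·23.3 = 437946.8
B: NₕSₕ = 9664·46.1 = 445510.4
C: NₕSₕ = 27325·49.0 = 1338925
Σ NₕSₕ = 2222382.2.
n_A = 100·437946.8/2222382.2 = 19.706... → 20.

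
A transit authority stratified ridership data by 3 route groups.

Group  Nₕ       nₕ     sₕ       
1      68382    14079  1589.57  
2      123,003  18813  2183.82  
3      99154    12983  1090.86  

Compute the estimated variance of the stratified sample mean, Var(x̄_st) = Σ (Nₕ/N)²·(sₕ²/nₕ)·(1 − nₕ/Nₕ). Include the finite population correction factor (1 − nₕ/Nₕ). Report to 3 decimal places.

N = 290539; Wₕ = Nₕ/N.
group 1: (68382/290539)²·1589.57²/14079·(1 − 14079/68382) = 7.894857
group 2: (123003/290539)²·2183.82²/18813·(1 − 18813/123003) = 38.486506
group 3: (99154/290539)²·1090.86²/12983·(1 − 12983/99154) = 9.277383
Sum = 55.658746 → 55.659.

55.659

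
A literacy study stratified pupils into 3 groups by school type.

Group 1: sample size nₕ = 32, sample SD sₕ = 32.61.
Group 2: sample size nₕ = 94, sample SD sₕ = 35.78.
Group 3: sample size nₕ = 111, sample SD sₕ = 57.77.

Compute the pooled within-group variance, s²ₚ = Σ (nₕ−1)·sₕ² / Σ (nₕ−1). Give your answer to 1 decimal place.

Degrees of freedom: 31 + 93 + 110 = 234.
Σ(nₕ−1)sₕ² = 31·1063.4121 + 93·1280.2084 + 110·3337.3729 = 519136.1753.
s²ₚ = 519136.1753 / 234 = 2218.531... → 2218.5.

2218.5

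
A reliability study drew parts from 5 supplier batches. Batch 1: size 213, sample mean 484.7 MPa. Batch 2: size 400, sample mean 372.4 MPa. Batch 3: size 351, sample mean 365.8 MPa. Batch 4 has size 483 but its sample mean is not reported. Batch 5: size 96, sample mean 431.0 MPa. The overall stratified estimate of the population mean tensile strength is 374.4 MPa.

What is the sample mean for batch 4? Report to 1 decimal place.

Σ Nₕx̄ₕ = N·μ, so 483·x̄_4 = 1543·374.4 − (213·484.7 + 400·372.4 + 351·365.8 + 96·431.0).
= 577699.2 − 421972.9 = 155726.3.
x̄_4 = 155726.3 / 483 = 322.415... → 322.4.

322.4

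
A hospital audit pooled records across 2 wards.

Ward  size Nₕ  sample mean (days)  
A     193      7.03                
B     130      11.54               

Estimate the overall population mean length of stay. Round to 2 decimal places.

N = 323; weights Wₕ = Nₕ/N = (0.5975, 0.4025).
x̄_st = Σ Wₕ·x̄ₕ = 0.5975·7.03 + 0.4025·11.54 ≈ 8.8452...
→ 8.85.

8.85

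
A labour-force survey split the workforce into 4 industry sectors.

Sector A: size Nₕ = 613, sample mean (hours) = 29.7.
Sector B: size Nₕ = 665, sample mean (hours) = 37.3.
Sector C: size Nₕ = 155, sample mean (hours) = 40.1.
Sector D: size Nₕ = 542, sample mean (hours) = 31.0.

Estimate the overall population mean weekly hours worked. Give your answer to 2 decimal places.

33.43

x̄_st = (Σ Nₕx̄ₕ) / (Σ Nₕ) = (613·29.7 + 665·37.3 + 155·40.1 + 542·31.0) / 1975
= 66028.1 / 1975 = 33.4319... → 33.43.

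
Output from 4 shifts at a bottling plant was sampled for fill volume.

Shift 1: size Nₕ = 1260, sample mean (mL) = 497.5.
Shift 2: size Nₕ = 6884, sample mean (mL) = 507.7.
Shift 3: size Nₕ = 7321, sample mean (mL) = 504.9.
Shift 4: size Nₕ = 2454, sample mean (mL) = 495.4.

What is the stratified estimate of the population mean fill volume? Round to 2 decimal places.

504.15

N = 1260 + 6884 + 7321 + 2454 = 17919.
Overall mean = Σ (Nₕ/N)·x̄ₕ — weight by population share, not a simple average.
Σ Nₕx̄ₕ = 1260·497.5 + 6884·507.7 + 7321·504.9 + 2454·495.4 = 626850 + 3495006.8 + 3696372.9 + 1215711.6 = 9033941.3.
Divide by N: 9033941.3 / 17919 = 504.1543... → 504.15.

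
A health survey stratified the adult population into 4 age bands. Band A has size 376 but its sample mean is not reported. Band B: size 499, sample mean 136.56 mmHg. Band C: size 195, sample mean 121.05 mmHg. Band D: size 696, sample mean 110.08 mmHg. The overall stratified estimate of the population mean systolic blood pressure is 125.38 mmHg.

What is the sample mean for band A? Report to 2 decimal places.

N = 376 + 499 + 195 + 696 = 1766.
Overall total = μ·N = 125.38·1766 = 221421.08.
Subtract the known strata: 499·136.56 + 195·121.05 + 696·110.08 = 168363.87.
Remaining total for band A: 221421.08 − 168363.87 = 53057.21.
Divide by its size: 53057.21 / 376 = 141.1096... → 141.11.

141.11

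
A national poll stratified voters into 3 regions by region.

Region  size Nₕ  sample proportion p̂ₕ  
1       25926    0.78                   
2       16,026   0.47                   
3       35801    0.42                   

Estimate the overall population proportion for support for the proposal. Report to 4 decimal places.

0.5503

Wₕ = Nₕ/N with N = 77753: 0.3334, 0.2061, 0.4604.
p̂_st = 0.3334·0.78 + 0.2061·0.47 + 0.4604·0.42 ≈ 0.550344... → 0.5503.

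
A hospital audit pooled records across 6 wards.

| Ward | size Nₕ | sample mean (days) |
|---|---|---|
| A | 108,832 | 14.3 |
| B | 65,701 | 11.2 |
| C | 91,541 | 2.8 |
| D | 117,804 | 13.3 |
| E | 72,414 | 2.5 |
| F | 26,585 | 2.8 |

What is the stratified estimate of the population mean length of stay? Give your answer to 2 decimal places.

9.05

x̄_st = (Σ Nₕx̄ₕ) / (Σ Nₕ) = (108832·14.3 + 65701·11.2 + 91541·2.8 + 117804·13.3 + 72414·2.5 + 26585·2.8) / 482877
= 4370729.8 / 482877 = 9.0514... → 9.05.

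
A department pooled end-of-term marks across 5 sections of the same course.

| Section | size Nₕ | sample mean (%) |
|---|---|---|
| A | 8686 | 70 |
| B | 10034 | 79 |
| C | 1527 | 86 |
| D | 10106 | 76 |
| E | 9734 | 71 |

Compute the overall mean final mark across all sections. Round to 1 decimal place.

74.6

x̄_st = (Σ Nₕx̄ₕ) / (Σ Nₕ) = (8686·70 + 10034·79 + 1527·86 + 10106·76 + 9734·71) / 40087
= 2991198 / 40087 = 74.618... → 74.6.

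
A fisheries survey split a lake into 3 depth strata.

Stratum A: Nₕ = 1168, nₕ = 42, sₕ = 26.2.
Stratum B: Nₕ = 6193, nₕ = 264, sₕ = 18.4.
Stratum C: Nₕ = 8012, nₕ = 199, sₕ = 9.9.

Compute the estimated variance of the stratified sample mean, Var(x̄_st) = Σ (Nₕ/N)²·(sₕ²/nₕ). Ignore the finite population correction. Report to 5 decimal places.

0.43624

N = 15373; Wₕ = Nₕ/N.
stratum A: (1168/15373)²·26.2²/42 = 0.09434562
stratum B: (6193/15373)²·18.4²/264 = 0.20812135
stratum C: (8012/15373)²·9.9²/199 = 0.13377715
Sum = 0.43624411 → 0.43624.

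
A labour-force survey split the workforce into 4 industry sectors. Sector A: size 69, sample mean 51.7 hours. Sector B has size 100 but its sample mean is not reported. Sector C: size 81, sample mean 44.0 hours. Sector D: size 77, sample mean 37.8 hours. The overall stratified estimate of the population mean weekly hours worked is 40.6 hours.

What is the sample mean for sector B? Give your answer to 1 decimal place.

N = 69 + 100 + 81 + 77 = 327.
Overall total = μ·N = 40.6·327 = 13276.2.
Subtract the known strata: 69·51.7 + 81·44.0 + 77·37.8 = 10041.9.
Remaining total for sector B: 13276.2 − 10041.9 = 3234.3.
Divide by its size: 3234.3 / 100 = 32.343 → 32.3.

32.3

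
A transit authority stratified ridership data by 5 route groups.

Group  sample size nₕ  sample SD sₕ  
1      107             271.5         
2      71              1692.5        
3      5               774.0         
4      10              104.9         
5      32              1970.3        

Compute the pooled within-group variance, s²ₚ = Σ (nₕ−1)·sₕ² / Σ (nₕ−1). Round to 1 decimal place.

1505328.7

Degrees of freedom: 106 + 70 + 4 + 9 + 31 = 220.
Σ(nₕ−1)sₕ² = 106·73712.25 + 70·2864556.25 + 4·599076 + 9·11004.01 + 31·3882082.09 = 331172320.88.
s²ₚ = 331172320.88 / 220 = 1505328.731... → 1505328.7.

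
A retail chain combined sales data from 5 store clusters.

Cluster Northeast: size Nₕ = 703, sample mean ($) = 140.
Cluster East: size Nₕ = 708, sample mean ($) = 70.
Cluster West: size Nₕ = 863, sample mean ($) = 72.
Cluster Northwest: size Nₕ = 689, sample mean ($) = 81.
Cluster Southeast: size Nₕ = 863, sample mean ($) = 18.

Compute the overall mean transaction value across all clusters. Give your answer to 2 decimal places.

73.56

N = 3826; weights Wₕ = Nₕ/N = (0.1837, 0.1850, 0.2256, 0.1801, 0.2256).
x̄_st = Σ Wₕ·x̄ₕ = 0.1837·140 + 0.1850·70 + 0.2256·72 + 0.1801·81 + 0.2256·18 ≈ 73.5648...
→ 73.56.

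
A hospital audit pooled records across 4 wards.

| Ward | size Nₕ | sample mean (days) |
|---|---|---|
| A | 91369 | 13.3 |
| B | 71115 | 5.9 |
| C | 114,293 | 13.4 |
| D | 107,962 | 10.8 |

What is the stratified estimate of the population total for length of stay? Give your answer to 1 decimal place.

4332302.0

Population total = Σ Nₕ·x̄ₕ (each stratum's size times its mean).
91369·13.3 + 71115·5.9 + 114293·13.4 + 107962·10.8 = 1215207.7 + 419578.5 + 1531526.2 + 1165989.6 = 4332302.0.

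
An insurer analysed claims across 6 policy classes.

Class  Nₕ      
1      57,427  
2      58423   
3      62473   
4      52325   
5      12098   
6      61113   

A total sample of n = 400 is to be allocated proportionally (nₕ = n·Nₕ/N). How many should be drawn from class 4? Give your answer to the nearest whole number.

N = 57427 + 58423 + 62473 + 52325 + 12098 + 61113 = 303859.
n_4 = 400·52325/303859 = 68.881... → 69.

69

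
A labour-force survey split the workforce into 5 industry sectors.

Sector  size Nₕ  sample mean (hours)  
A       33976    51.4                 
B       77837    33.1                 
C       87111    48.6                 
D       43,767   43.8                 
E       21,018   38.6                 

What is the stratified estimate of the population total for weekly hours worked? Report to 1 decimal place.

11284655.1

Estimate total by summing Nₕ·x̄ₕ over strata.
33976·51.4 + 77837·33.1 + 87111·48.6 + 43767·43.8 + 21018·38.6 = 1746366.4 + 2576404.7 + 4233594.6 + 1916994.6 + 811294.8 = 11284655.1.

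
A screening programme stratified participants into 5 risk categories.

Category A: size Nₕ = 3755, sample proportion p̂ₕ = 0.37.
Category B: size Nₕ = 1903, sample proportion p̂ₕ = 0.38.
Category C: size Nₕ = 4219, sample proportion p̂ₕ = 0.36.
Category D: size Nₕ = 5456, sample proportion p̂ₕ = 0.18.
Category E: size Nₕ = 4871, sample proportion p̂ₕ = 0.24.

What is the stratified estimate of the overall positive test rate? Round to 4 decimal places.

N = 3755 + 1903 + 4219 + 5456 + 4871 = 20204.
Overall proportion = Σ (Nₕ/N)·p̂ₕ.
Σ Nₕp̂ₕ = 1389.35 + 723.14 + 1518.84 + 982.08 + 1169.04 = 5782.45.
5782.45 / 20204 = 0.286203... → 0.2862.

0.2862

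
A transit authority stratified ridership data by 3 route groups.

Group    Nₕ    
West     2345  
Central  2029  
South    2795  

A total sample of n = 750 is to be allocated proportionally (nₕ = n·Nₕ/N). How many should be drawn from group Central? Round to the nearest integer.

N = 2345 + 2029 + 2795 = 7169.
n_Central = 750·2029/7169 = 212.268... → 212.

212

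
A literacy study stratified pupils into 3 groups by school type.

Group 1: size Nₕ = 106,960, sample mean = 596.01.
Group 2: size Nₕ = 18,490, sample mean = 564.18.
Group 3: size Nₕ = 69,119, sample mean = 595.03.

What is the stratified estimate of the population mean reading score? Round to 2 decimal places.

592.64

x̄_st = (Σ Nₕx̄ₕ) / (Σ Nₕ) = (106960·596.01 + 18490·564.18 + 69119·595.03) / 194569
= 115308796.37 / 194569 = 592.6370... → 592.64.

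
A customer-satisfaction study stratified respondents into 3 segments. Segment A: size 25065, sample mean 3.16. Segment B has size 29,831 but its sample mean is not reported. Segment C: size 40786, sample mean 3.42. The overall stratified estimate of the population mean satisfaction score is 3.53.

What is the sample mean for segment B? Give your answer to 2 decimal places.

3.99

Σ Nₕx̄ₕ = N·μ, so 29831·x̄_B = 95682·3.53 − (25065·3.16 + 40786·3.42).
= 337757.46 − 218693.52 = 119063.94.
x̄_B = 119063.94 / 29831 = 3.9913... → 3.99.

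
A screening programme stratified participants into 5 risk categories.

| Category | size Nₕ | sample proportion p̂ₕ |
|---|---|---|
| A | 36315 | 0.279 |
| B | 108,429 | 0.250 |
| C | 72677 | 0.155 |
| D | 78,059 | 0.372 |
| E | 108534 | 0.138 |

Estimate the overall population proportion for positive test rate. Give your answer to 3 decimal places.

0.229

Wₕ = Nₕ/N with N = 404014: 0.0899, 0.2684, 0.1799, 0.1932, 0.2686.
p̂_st = 0.0899·0.279 + 0.2684·0.250 + 0.1799·0.155 + 0.1932·0.372 + 0.2686·0.138 ≈ 0.22900... → 0.229.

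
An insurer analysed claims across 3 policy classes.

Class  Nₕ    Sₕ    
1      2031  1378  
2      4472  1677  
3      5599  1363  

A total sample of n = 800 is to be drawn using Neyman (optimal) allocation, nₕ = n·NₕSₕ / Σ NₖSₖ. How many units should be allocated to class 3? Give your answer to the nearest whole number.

Σ NₕSₕ = 2031·1378 + 4472·1677 + 5599·1363 = 17929699.
Share for 3: 7631437/17929699 = 0.42563.
n_3 = 800 × 0.42563 = 340.505... → 341.

341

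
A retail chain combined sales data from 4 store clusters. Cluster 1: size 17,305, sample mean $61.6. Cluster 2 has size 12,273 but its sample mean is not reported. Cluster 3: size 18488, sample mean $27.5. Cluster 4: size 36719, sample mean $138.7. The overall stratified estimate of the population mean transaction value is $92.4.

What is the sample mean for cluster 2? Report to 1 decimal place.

95.1

Σ Nₕx̄ₕ = N·μ, so 12273·x̄_2 = 84785·92.4 − (17305·61.6 + 18488·27.5 + 36719·138.7).
= 7834134 − 6667333.3 = 1166800.7.
x̄_2 = 1166800.7 / 12273 = 95.071... → 95.1.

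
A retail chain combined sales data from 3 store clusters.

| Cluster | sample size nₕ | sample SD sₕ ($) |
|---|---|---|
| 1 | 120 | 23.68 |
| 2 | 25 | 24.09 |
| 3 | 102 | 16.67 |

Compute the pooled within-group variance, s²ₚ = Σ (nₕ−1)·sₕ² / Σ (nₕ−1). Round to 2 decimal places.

445.59

Degrees of freedom: 119 + 24 + 101 = 244.
Σ(nₕ−1)sₕ² = 119·560.7424 + 24·580.3281 + 101·277.8889 = 108722.9989.
s²ₚ = 108722.9989 / 244 = 445.5861... → 445.59.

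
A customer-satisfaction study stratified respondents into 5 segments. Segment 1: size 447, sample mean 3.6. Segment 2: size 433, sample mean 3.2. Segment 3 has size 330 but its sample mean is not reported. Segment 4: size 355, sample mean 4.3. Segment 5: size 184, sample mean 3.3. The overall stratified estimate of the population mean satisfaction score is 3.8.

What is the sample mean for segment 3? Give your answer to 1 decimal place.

4.6

N = 447 + 433 + 330 + 355 + 184 = 1749.
Overall total = μ·N = 3.8·1749 = 6646.2.
Subtract the known strata: 447·3.6 + 433·3.2 + 355·4.3 + 184·3.3 = 5128.5.
Remaining total for segment 3: 6646.2 − 5128.5 = 1517.7.
Divide by its size: 1517.7 / 330 = 4.599... → 4.6.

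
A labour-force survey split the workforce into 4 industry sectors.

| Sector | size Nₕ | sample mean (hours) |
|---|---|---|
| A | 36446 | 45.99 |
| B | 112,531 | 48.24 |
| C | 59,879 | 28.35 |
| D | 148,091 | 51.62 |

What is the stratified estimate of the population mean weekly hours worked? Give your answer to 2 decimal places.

46.08

x̄_st = (Σ Nₕx̄ₕ) / (Σ Nₕ) = (36446·45.99 + 112531·48.24 + 59879·28.35 + 148091·51.62) / 356947
= 16446674.05 / 356947 = 46.0760... → 46.08.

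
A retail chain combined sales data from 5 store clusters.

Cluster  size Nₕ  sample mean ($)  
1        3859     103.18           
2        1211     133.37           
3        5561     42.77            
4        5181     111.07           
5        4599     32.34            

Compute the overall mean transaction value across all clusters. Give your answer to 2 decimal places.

74.55

N = 20411; weights Wₕ = Nₕ/N = (0.1891, 0.0593, 0.2725, 0.2538, 0.2253).
x̄_st = Σ Wₕ·x̄ₕ = 0.1891·103.18 + 0.0593·133.37 + 0.2725·42.77 + 0.2538·111.07 + 0.2253·32.34 ≈ 74.5535...
→ 74.55.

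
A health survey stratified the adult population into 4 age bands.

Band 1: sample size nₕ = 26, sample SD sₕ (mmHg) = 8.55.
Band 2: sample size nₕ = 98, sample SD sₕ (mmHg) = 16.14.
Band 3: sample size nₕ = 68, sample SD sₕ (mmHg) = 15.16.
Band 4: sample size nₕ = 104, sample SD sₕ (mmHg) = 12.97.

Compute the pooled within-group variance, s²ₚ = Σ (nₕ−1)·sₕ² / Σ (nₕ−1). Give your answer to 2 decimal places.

Degrees of freedom: 25 + 97 + 67 + 103 = 292.
Σ(nₕ−1)sₕ² = 25·73.1025 + 97·260.4996 + 67·229.8256 + 103·168.2209 = 59821.0916.
s²ₚ = 59821.0916 / 292 = 204.8668... → 204.87.

204.87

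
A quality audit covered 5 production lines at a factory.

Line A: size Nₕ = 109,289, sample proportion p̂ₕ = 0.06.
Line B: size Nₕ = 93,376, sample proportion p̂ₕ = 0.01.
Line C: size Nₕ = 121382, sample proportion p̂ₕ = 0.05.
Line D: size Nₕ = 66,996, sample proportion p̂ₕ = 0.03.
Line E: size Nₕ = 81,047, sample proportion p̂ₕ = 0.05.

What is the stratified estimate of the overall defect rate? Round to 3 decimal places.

0.042

Wₕ = Nₕ/N with N = 472090: 0.2315, 0.1978, 0.2571, 0.1419, 0.1717.
p̂_st = 0.2315·0.06 + 0.1978·0.01 + 0.2571·0.05 + 0.1419·0.03 + 0.1717·0.05 ≈ 0.04157... → 0.042.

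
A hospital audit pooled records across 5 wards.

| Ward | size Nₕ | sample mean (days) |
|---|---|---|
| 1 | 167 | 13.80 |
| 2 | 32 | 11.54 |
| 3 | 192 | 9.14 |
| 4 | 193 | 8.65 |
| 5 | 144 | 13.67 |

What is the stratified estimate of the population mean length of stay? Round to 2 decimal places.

N = 728; weights Wₕ = Nₕ/N = (0.2294, 0.0440, 0.2637, 0.2651, 0.1978).
x̄_st = Σ Wₕ·x̄ₕ = 0.2294·13.80 + 0.0440·11.54 + 0.2637·9.14 + 0.2651·8.65 + 0.1978·13.67 ≈ 11.0806...
→ 11.08.

11.08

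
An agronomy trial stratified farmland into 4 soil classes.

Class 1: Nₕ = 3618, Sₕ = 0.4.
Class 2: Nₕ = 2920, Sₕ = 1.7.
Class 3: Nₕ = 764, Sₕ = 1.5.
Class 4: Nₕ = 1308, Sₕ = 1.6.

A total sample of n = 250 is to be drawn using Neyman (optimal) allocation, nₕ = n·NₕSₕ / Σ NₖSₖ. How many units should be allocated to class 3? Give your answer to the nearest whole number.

30

1: NₕSₕ = 3618·0.4 = 1447.2
2: NₕSₕ = 2920·1.7 = 4964
3: NₕSₕ = 764·1.5 = 1146
4: NₕSₕ = 1308·1.6 = 2092.8
Σ NₕSₕ = 9650.
n_3 = 250·1146/9650 = 29.689... → 30.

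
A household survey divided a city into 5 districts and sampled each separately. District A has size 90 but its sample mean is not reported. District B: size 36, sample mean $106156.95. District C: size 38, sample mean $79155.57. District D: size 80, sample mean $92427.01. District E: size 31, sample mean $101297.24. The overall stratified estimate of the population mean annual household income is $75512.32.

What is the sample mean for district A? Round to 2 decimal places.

N = 90 + 36 + 38 + 80 + 31 = 275.
Overall total = μ·N = 75512.32·275 = 20765888.
Subtract the known strata: 36·106156.95 + 38·79155.57 + 80·92427.01 + 31·101297.24 = 17363937.1.
Remaining total for district A: 20765888 − 17363937.1 = 3401950.9.
Divide by its size: 3401950.9 / 90 = 37799.4544... → 37799.45.

37799.45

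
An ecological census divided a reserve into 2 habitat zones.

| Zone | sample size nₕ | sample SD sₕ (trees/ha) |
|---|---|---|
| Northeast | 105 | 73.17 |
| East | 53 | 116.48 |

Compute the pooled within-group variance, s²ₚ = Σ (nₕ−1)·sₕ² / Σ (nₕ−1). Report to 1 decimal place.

8091.8

Degrees of freedom: 104 + 52 = 156.
Σ(nₕ−1)sₕ² = 104·5353.8489 + 52·13567.5904 = 1262314.9864.
s²ₚ = 1262314.9864 / 156 = 8091.763... → 8091.8.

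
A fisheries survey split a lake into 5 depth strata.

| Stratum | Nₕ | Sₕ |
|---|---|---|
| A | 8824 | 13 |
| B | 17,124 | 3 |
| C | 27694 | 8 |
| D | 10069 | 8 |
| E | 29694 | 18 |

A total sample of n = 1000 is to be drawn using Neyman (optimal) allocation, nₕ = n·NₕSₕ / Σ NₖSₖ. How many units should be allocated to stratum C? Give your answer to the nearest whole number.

A: NₕSₕ = 8824·13 = 114712
B: NₕSₕ = 17124·3 = 51372
C: NₕSₕ = 27694·8 = 221552
D: NₕSₕ = 10069·8 = 80552
E: NₕSₕ = 29694·18 = 534492
Σ NₕSₕ = 1002680.
n_C = 1000·221552/1002680 = 220.960... → 221.

221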